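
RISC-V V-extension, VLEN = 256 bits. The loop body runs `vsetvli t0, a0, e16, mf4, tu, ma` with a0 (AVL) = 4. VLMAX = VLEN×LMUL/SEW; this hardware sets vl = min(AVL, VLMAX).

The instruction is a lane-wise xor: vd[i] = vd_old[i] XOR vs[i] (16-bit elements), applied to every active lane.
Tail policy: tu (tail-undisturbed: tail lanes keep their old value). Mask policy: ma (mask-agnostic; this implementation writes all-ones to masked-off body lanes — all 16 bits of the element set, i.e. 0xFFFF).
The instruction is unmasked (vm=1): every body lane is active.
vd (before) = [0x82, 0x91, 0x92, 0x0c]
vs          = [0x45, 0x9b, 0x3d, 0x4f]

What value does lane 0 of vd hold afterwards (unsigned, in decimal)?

VLMAX = (256 × 1/4) / 16 = 4 lanes
vl = min(AVL, VLMAX) = min(4, 4) = 4
[0] xor(0x82,0x45) = 0xc7
[1] xor(0x91,0x9b) = 0x0a
[2] xor(0x92,0x3d) = 0xaf
[3] xor(0x0c,0x4f) = 0x43

vd[0] = 199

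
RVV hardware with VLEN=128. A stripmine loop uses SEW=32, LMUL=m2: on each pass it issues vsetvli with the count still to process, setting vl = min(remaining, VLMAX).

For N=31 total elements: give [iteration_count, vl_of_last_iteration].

[iterations, last_vl] = [4, 7]

VLMAX = VLEN×LMUL/SEW = 128×2/32 = 8
31 elements at 8/iter → 4 passes, remainder 7 on the last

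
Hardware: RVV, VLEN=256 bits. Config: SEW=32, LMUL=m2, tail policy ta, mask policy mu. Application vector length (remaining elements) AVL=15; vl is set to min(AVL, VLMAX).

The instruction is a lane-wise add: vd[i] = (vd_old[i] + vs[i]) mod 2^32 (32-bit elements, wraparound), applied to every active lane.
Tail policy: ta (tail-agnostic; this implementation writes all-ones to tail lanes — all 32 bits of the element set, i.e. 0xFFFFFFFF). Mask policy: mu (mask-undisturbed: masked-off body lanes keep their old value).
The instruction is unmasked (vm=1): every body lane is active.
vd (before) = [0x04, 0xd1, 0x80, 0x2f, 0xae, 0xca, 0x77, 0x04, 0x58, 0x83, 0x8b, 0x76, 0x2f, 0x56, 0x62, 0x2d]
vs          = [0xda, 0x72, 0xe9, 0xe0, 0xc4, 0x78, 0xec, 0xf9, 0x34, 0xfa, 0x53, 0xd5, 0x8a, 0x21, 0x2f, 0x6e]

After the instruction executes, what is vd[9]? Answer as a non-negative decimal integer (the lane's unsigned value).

lanes per group: 256·2/32 = 16
vl = min(AVL, VLMAX) = min(15, 16) = 15
  i=0: add(0x04,0xda) → 222
  i=1: add(0xd1,0x72) → 323
  i=2: add(0x80,0xe9) → 361
  i=3: add(0x2f,0xe0) → 271
  i=4: add(0xae,0xc4) → 370
  i=5: add(0xca,0x78) → 322
  i=6: add(0x77,0xec) → 355
  i=7: add(0x04,0xf9) → 253
  i=8: add(0x58,0x34) → 140
  i=9: add(0x83,0xfa) → 381
  i=10: add(0x8b,0x53) → 222
  i=11: add(0x76,0xd5) → 331
  i=12: add(0x2f,0x8a) → 185
  i=13: add(0x56,0x21) → 119
  i=14: add(0x62,0x2f) → 145
  i=15: tail/ones → 4294967295

vd[9] = 381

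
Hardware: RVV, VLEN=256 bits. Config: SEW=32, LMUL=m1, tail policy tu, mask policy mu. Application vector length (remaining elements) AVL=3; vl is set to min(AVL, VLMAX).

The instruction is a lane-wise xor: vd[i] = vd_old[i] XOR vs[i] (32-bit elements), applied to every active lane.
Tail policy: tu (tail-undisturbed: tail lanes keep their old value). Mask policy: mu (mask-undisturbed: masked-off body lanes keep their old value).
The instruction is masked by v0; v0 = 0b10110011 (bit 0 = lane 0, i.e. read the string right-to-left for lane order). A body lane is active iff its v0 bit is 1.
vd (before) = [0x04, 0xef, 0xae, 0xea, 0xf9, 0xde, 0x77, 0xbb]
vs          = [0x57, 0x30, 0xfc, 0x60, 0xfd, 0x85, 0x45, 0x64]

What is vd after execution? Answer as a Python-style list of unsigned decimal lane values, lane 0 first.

vd = [83, 223, 174, 234, 249, 222, 119, 187]

VLMAX = (256 × 1) / 32 = 8 lanes
vl ← min(3, 8) = 3
  i=0: xor(0x04,0x57) → 83
  i=1: xor(0xef,0x30) → 223
  i=2: mask-off/keep → 174
  i=3: tail/keep → 234
  i=4: tail/keep → 249
  i=5: tail/keep → 222
  i=6: tail/keep → 119
  i=7: tail/keep → 187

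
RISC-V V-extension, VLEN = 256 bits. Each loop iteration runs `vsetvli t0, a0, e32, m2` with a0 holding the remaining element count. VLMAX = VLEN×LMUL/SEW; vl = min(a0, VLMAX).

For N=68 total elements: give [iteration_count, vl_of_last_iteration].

VLMAX = (256 × 2) / 32 = 16 lanes
N=68: ⌈68/16⌉ = 5 iters; last vl = 68 − 4×16 = 4

[iterations, last_vl] = [5, 4]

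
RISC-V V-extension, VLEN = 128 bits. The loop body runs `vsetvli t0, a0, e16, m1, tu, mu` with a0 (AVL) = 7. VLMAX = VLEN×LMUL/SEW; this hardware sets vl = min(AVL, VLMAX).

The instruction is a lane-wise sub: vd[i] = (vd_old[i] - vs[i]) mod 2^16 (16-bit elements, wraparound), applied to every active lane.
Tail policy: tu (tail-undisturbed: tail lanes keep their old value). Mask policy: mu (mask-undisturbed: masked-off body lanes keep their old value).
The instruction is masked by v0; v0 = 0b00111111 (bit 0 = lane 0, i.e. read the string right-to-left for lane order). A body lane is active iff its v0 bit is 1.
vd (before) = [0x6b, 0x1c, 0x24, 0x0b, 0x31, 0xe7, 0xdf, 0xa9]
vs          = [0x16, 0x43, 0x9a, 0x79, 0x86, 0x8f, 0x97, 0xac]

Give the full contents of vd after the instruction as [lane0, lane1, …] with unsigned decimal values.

vd = [85, 65497, 65418, 65426, 65451, 88, 223, 169]

lanes per group: 128·1/16 = 8
vl ← min(7, 8) = 7
lane  0: sub(0x6b,0x16) ⇒ 0x55
lane  1: sub(0x1c,0x43) ⇒ 0xffd9
lane  2: sub(0x24,0x9a) ⇒ 0xff8a
lane  3: sub(0x0b,0x79) ⇒ 0xff92
lane  4: sub(0x31,0x86) ⇒ 0xffab
lane  5: sub(0xe7,0x8f) ⇒ 0x58
lane  6: mask-off/keep ⇒ 0xdf
lane  7: tail/keep ⇒ 0xa9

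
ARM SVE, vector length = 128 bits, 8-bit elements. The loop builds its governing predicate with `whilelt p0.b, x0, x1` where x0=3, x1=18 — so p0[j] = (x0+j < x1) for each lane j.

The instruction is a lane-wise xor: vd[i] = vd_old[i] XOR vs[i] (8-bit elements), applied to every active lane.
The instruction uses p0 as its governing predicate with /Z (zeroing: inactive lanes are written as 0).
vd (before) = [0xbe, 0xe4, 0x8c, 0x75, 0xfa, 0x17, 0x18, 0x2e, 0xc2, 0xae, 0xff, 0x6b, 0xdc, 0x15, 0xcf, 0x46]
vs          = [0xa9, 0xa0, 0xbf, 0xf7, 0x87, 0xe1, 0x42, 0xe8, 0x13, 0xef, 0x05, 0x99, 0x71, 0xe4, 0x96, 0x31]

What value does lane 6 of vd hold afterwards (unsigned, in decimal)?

vd[6] = 90

register lanes = 128/8 = 16
whilelt: lane j active iff 3+j < 18 → j < 15 → 15 active
lane  0: xor(0xbe,0xa9) ⇒ 0x17
lane  1: xor(0xe4,0xa0) ⇒ 0x44
lane  2: xor(0x8c,0xbf) ⇒ 0x33
lane  3: xor(0x75,0xf7) ⇒ 0x82
lane  4: xor(0xfa,0x87) ⇒ 0x7d
lane  5: xor(0x17,0xe1) ⇒ 0xf6
lane  6: xor(0x18,0x42) ⇒ 0x5a
lane  7: xor(0x2e,0xe8) ⇒ 0xc6
lane  8: xor(0xc2,0x13) ⇒ 0xd1
lane  9: xor(0xae,0xef) ⇒ 0x41
lane 10: xor(0xff,0x05) ⇒ 0xfa
lane 11: xor(0x6b,0x99) ⇒ 0xf2
lane 12: xor(0xdc,0x71) ⇒ 0xad
lane 13: xor(0x15,0xe4) ⇒ 0xf1
lane 14: xor(0xcf,0x96) ⇒ 0x59
lane 15: tail/zero ⇒ 0x00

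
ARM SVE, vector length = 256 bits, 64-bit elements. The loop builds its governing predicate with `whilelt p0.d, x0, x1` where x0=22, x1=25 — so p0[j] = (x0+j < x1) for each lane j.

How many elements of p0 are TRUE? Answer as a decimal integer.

vl = 3

lane count: 256 div 64 = 4
whilelt: lane j active iff 22+j < 25 → j < 3 → 3 active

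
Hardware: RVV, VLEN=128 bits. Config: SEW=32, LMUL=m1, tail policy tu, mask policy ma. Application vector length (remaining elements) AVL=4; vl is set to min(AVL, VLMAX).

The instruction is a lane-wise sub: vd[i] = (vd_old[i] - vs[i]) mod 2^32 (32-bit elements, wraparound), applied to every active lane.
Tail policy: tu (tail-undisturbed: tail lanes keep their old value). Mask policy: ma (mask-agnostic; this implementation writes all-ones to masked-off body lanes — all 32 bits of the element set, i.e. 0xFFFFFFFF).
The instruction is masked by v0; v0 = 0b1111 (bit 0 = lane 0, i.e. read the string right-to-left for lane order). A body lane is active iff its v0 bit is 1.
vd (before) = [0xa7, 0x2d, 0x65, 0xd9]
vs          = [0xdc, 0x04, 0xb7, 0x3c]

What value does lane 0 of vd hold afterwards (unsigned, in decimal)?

vd[0] = 4294967243

VLMAX = (128 × 1) / 32 = 4 lanes
vl ← min(4, 4) = 4
vd[0] sub(0xa7,0xdc) -> 0xffffffcb
vd[1] sub(0x2d,0x04) -> 0x29
vd[2] sub(0x65,0xb7) -> 0xffffffae
vd[3] sub(0xd9,0x3c) -> 0x9d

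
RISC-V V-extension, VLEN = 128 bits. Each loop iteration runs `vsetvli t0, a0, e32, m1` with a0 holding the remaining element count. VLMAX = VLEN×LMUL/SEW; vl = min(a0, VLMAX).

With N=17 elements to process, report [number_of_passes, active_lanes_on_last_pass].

lanes per group: 128·1/32 = 4
iterations = ceil(17/4) = 5; final-pass vl = 1

[iterations, last_vl] = [5, 1]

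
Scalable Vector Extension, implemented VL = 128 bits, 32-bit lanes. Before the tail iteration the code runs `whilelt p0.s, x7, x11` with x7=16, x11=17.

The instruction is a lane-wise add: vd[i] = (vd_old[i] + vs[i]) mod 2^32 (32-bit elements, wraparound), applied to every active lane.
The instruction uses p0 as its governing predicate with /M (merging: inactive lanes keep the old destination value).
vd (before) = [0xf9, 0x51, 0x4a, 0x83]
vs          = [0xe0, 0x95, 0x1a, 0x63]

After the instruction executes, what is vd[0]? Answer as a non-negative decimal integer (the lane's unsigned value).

vd[0] = 473

lane count: 128 div 32 = 4
p0[j] = (16+j < 17); true for j=0..0 → 1 lanes set
lane  0: add(0xf9,0xe0) ⇒ 0x1d9
lane  1: tail/keep ⇒ 0x51
lane  2: tail/keep ⇒ 0x4a
lane  3: tail/keep ⇒ 0x83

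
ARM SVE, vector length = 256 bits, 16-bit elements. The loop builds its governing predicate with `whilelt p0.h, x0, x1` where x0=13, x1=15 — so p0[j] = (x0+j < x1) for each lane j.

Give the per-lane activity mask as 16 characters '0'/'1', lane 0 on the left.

predicate = 1100000000000000

lane count: 256 div 16 = 16
active while 13+j < 15, i.e. j ∈ [0,2) capped at 16 ⇒ 2
bits (lane 0 leftmost): 1100000000000000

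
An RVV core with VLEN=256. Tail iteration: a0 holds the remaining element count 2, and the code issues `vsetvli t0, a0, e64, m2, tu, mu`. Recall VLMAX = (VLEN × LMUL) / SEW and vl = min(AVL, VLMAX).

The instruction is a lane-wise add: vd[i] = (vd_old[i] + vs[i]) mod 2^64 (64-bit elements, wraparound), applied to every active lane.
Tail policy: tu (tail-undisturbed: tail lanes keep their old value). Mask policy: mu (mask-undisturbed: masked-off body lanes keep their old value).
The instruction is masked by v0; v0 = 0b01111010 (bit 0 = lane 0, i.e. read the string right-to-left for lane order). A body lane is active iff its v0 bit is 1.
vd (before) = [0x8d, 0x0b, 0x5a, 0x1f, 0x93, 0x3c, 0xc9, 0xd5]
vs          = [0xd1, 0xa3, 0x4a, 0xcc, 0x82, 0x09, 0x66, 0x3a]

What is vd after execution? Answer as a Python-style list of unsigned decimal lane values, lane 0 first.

lanes per group: 256·2/64 = 8
vl = min(AVL, VLMAX) = min(2, 8) = 2
vd[0] mask-off/keep -> 0x8d
vd[1] add(0x0b,0xa3) -> 0xae
vd[2] tail/keep -> 0x5a
vd[3] tail/keep -> 0x1f
vd[4] tail/keep -> 0x93
vd[5] tail/keep -> 0x3c
vd[6] tail/keep -> 0xc9
vd[7] tail/keep -> 0xd5

vd = [141, 174, 90, 31, 147, 60, 201, 213]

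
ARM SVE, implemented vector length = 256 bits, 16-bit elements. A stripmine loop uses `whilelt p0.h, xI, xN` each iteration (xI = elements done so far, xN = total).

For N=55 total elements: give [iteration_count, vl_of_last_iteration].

[iterations, last_vl] = [4, 7]

256-bit reg / 16-bit elem → 16 lanes
N=55: ⌈55/16⌉ = 4 iters; last vl = 55 − 3×16 = 7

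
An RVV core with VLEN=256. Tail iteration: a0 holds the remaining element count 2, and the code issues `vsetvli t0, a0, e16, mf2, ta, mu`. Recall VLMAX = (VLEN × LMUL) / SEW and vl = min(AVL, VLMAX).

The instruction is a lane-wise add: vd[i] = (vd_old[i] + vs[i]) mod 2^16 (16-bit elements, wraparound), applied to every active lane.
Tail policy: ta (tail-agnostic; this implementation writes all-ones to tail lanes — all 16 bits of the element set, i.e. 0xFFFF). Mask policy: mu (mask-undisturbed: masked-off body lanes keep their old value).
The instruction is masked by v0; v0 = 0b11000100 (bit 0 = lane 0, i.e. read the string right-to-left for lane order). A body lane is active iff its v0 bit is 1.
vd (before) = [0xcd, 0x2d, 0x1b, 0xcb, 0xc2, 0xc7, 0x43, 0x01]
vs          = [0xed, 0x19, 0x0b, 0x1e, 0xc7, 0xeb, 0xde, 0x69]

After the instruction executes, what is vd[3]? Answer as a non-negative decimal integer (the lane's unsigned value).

VLMAX = (256 × 1/2) / 16 = 8 lanes
vl = min(AVL, VLMAX) = min(2, 8) = 2
vd[0] mask-off/keep -> 0xcd
vd[1] mask-off/keep -> 0x2d
vd[2] tail/ones -> 0xffff
vd[3] tail/ones -> 0xffff
vd[4] tail/ones -> 0xffff
vd[5] tail/ones -> 0xffff
vd[6] tail/ones -> 0xffff
vd[7] tail/ones -> 0xffff

vd[3] = 65535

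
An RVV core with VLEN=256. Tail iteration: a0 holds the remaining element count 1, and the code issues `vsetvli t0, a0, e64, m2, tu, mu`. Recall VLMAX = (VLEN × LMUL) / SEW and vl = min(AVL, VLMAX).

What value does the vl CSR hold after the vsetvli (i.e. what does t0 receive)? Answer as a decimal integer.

vl = 1

VLMAX = (256 × 2) / 64 = 8 lanes
AVL=1 ≤ VLMAX=8, so vl = 1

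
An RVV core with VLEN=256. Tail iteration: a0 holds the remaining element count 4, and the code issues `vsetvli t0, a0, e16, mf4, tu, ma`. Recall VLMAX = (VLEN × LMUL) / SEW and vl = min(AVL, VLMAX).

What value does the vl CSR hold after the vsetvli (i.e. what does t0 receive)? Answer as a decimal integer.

vl = 4

VLMAX = VLEN×LMUL/SEW = 256×1/4/16 = 4
vl ← min(4, 4) = 4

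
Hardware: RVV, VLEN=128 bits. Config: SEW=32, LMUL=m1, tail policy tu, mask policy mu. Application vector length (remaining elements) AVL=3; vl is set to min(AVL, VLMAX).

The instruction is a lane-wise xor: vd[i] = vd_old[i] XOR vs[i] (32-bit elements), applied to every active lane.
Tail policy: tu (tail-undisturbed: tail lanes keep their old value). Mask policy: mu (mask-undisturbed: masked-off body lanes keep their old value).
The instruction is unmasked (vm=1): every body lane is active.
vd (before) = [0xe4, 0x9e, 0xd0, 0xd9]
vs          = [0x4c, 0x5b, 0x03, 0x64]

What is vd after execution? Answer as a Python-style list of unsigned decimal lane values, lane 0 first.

vd = [168, 197, 211, 217]

lanes per group: 128·1/32 = 4
vl ← min(3, 4) = 3
vd[0] xor(0xe4,0x4c) -> 0xa8
vd[1] xor(0x9e,0x5b) -> 0xc5
vd[2] xor(0xd0,0x03) -> 0xd3
vd[3] tail/keep -> 0xd9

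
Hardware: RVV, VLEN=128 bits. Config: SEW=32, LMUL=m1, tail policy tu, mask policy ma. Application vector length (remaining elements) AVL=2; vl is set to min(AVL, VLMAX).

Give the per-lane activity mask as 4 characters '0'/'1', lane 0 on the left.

predicate = 1100

VLMAX = VLEN×LMUL/SEW = 128×1/32 = 4
vl ← min(2, 4) = 2
bits (lane 0 leftmost): 1100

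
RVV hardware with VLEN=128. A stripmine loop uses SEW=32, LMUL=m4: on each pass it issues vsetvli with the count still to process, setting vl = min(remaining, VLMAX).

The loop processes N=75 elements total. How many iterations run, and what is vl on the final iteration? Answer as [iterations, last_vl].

[iterations, last_vl] = [5, 11]

VLMAX = VLEN×LMUL/SEW = 128×4/32 = 16
N=75: ⌈75/16⌉ = 5 iters; last vl = 75 − 4×16 = 11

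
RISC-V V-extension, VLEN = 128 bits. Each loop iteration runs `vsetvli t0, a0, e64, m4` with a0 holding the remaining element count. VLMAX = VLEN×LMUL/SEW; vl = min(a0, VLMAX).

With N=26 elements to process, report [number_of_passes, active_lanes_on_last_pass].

VLMAX = (128 × 4) / 64 = 8 lanes
N=26: ⌈26/8⌉ = 4 iters; last vl = 26 − 3×8 = 2

[iterations, last_vl] = [4, 2]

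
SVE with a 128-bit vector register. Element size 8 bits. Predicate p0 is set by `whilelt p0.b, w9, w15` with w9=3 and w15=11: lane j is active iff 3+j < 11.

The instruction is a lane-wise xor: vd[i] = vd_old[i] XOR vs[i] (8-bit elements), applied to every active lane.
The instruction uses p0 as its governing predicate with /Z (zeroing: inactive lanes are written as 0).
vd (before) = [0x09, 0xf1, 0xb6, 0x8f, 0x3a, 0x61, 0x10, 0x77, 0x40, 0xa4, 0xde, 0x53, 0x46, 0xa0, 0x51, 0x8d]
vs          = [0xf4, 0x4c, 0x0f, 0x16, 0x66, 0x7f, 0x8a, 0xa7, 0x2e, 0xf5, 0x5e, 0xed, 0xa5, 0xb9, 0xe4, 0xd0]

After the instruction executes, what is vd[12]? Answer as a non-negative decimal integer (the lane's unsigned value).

vd[12] = 0

register lanes = 128/8 = 16
active while 3+j < 11, i.e. j ∈ [0,8) capped at 16 ⇒ 8
[0] xor(0x09,0xf4) = 0xfd
[1] xor(0xf1,0x4c) = 0xbd
[2] xor(0xb6,0x0f) = 0xb9
[3] xor(0x8f,0x16) = 0x99
[4] xor(0x3a,0x66) = 0x5c
[5] xor(0x61,0x7f) = 0x1e
[6] xor(0x10,0x8a) = 0x9a
[7] xor(0x77,0xa7) = 0xd0
[8] tail/zero = 0x00
[9] tail/zero = 0x00
[10] tail/zero = 0x00
[11] tail/zero = 0x00
[12] tail/zero = 0x00
[13] tail/zero = 0x00
[14] tail/zero = 0x00
[15] tail/zero = 0x00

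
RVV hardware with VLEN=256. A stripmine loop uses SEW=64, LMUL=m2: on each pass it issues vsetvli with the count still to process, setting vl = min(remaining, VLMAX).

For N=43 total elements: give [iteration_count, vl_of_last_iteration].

[iterations, last_vl] = [6, 3]

lanes per group: 256·2/64 = 8
iterations = ceil(43/8) = 6; final-pass vl = 3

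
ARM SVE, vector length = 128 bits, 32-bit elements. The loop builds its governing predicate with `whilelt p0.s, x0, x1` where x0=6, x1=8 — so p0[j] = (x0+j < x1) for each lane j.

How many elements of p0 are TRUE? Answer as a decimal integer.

lane count: 128 div 32 = 4
active while 6+j < 8, i.e. j ∈ [0,2) capped at 4 ⇒ 2

vl = 2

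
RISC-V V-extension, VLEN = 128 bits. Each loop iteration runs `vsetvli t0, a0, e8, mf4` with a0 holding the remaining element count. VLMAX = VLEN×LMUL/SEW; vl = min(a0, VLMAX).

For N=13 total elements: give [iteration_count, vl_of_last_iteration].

VLMAX = VLEN×LMUL/SEW = 128×1/4/8 = 4
13 elements at 4/iter → 4 passes, remainder 1 on the last

[iterations, last_vl] = [4, 1]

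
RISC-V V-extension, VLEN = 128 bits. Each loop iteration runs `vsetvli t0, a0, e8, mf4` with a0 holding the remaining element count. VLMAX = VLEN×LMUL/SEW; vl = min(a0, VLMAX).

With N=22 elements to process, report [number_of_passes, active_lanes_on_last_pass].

[iterations, last_vl] = [6, 2]

lanes per group: 128·1/4/8 = 4
N=22: ⌈22/4⌉ = 6 iters; last vl = 22 − 5×4 = 2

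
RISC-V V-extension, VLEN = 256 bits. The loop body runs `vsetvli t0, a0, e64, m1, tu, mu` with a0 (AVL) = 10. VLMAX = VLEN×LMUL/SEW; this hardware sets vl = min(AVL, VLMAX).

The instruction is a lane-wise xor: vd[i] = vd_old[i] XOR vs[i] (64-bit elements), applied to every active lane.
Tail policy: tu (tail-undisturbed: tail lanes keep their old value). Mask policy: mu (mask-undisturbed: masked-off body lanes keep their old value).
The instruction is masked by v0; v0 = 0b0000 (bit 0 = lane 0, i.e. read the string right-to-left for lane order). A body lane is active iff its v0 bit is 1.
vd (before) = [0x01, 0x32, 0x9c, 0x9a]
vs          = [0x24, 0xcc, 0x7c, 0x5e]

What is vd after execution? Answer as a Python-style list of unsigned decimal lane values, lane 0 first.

vd = [1, 50, 156, 154]

VLMAX = VLEN×LMUL/SEW = 256×1/64 = 4
vl = min(AVL, VLMAX) = min(10, 4) = 4
[0] mask-off/keep = 0x01
[1] mask-off/keep = 0x32
[2] mask-off/keep = 0x9c
[3] mask-off/keep = 0x9a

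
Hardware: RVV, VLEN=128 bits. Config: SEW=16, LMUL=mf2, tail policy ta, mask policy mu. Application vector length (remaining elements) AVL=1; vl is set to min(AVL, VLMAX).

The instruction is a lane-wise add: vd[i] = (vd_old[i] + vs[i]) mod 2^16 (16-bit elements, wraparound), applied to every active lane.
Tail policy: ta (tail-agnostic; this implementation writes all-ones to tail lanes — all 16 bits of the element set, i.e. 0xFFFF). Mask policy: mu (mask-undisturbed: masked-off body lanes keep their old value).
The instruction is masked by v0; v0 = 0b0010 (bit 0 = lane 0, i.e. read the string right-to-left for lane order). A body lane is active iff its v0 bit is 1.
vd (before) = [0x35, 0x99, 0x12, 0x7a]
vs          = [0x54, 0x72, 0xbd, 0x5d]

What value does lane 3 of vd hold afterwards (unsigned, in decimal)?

VLMAX = (128 × 1/2) / 16 = 4 lanes
vl = min(AVL, VLMAX) = min(1, 4) = 1
lane  0: mask-off/keep ⇒ 0x35
lane  1: tail/ones ⇒ 0xffff
lane  2: tail/ones ⇒ 0xffff
lane  3: tail/ones ⇒ 0xffff

vd[3] = 65535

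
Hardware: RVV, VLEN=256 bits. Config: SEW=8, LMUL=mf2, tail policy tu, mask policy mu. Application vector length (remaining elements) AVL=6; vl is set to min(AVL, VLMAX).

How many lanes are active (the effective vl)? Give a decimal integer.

VLMAX = VLEN×LMUL/SEW = 256×1/2/8 = 16
AVL=6 ≤ VLMAX=16, so vl = 6

vl = 6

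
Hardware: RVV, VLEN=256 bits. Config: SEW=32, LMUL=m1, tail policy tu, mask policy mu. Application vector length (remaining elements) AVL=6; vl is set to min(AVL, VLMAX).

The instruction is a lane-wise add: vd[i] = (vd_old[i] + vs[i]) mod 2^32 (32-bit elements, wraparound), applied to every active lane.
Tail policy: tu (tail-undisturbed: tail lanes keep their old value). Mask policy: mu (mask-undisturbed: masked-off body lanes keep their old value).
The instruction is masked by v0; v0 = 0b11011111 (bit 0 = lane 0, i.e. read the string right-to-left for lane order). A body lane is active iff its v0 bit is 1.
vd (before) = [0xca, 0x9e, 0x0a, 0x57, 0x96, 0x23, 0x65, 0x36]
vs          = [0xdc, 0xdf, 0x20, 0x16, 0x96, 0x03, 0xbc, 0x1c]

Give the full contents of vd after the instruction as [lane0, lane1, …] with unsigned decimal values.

VLMAX = (256 × 1) / 32 = 8 lanes
vl = min(AVL, VLMAX) = min(6, 8) = 6
vd[0] add(0xca,0xdc) -> 0x1a6
vd[1] add(0x9e,0xdf) -> 0x17d
vd[2] add(0x0a,0x20) -> 0x2a
vd[3] add(0x57,0x16) -> 0x6d
vd[4] add(0x96,0x96) -> 0x12c
vd[5] mask-off/keep -> 0x23
vd[6] tail/keep -> 0x65
vd[7] tail/keep -> 0x36

vd = [422, 381, 42, 109, 300, 35, 101, 54]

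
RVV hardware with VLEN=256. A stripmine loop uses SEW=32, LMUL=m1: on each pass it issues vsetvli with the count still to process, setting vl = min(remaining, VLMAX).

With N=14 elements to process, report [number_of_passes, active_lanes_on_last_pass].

[iterations, last_vl] = [2, 6]

lanes per group: 256·1/32 = 8
iterations = ceil(14/8) = 2; final-pass vl = 6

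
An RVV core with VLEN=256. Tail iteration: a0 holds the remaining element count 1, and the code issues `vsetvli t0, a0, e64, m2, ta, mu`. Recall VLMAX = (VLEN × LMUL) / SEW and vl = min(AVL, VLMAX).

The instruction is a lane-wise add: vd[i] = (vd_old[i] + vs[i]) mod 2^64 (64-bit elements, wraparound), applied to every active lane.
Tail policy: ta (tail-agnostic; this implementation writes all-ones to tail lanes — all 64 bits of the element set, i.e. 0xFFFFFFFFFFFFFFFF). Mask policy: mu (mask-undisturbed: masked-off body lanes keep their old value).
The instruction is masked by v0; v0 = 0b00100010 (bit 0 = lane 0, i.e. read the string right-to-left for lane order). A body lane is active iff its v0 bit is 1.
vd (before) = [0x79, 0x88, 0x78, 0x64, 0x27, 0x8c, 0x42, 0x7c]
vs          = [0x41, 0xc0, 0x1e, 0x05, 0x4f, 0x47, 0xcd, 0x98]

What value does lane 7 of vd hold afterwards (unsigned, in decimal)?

lanes per group: 256·2/64 = 8
vl = min(AVL, VLMAX) = min(1, 8) = 1
lane  0: mask-off/keep ⇒ 0x79
lane  1: tail/ones ⇒ 0xffffffffffffffff
lane  2: tail/ones ⇒ 0xffffffffffffffff
lane  3: tail/ones ⇒ 0xffffffffffffffff
lane  4: tail/ones ⇒ 0xffffffffffffffff
lane  5: tail/ones ⇒ 0xffffffffffffffff
lane  6: tail/ones ⇒ 0xffffffffffffffff
lane  7: tail/ones ⇒ 0xffffffffffffffff

vd[7] = 18446744073709551615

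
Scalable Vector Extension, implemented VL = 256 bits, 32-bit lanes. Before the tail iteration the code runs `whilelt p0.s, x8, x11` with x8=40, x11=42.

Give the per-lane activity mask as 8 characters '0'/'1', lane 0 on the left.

predicate = 11000000

256-bit reg / 32-bit elem → 8 lanes
whilelt: lane j active iff 40+j < 42 → j < 2 → 2 active
bits (lane 0 leftmost): 11000000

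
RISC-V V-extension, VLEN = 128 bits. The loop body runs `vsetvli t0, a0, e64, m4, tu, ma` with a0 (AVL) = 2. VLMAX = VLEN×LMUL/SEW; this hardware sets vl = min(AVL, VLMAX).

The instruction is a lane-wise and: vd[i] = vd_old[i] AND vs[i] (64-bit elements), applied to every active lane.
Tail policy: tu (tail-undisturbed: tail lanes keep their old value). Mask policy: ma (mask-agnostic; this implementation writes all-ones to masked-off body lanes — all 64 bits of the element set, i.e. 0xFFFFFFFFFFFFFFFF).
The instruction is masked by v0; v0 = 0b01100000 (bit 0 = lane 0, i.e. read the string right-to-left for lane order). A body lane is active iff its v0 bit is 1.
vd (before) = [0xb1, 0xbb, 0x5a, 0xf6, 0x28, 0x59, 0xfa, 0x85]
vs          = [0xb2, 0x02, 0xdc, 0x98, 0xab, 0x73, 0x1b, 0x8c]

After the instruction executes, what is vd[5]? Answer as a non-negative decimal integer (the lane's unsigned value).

vd[5] = 89

VLMAX = VLEN×LMUL/SEW = 128×4/64 = 8
vl = min(AVL, VLMAX) = min(2, 8) = 2
[0] mask-off/ones = 0xffffffffffffffff
[1] mask-off/ones = 0xffffffffffffffff
[2] tail/keep = 0x5a
[3] tail/keep = 0xf6
[4] tail/keep = 0x28
[5] tail/keep = 0x59
[6] tail/keep = 0xfa
[7] tail/keep = 0x85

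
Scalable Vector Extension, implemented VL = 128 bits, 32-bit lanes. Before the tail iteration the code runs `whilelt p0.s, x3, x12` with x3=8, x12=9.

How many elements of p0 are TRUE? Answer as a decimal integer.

128-bit reg / 32-bit elem → 4 lanes
p0[j] = (8+j < 9); true for j=0..0 → 1 lanes set

vl = 1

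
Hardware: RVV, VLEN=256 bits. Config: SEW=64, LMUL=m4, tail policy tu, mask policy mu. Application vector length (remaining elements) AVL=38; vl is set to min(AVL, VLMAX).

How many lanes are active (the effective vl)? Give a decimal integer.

vl = 16

VLMAX = (256 × 4) / 64 = 16 lanes
vl = min(AVL, VLMAX) = min(38, 16) = 16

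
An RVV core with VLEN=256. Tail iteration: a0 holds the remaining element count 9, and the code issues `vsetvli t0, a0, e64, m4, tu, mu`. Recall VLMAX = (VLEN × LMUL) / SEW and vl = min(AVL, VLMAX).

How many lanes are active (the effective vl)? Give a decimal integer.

VLMAX = VLEN×LMUL/SEW = 256×4/64 = 16
AVL=9 ≤ VLMAX=16, so vl = 9

vl = 9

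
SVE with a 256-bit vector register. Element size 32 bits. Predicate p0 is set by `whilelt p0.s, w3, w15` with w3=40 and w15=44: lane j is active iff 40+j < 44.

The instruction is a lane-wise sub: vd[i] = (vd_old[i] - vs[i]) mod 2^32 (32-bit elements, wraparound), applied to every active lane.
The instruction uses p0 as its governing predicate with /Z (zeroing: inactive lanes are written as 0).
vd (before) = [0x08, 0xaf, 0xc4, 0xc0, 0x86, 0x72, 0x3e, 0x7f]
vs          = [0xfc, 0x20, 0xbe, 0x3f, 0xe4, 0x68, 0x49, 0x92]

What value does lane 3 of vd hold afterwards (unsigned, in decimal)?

vd[3] = 129

register lanes = 256/32 = 8
active while 40+j < 44, i.e. j ∈ [0,4) capped at 8 ⇒ 4
vd[0] sub(0x08,0xfc) -> 0xffffff0c
vd[1] sub(0xaf,0x20) -> 0x8f
vd[2] sub(0xc4,0xbe) -> 0x06
vd[3] sub(0xc0,0x3f) -> 0x81
vd[4] tail/zero -> 0x00
vd[5] tail/zero -> 0x00
vd[6] tail/zero -> 0x00
vd[7] tail/zero -> 0x00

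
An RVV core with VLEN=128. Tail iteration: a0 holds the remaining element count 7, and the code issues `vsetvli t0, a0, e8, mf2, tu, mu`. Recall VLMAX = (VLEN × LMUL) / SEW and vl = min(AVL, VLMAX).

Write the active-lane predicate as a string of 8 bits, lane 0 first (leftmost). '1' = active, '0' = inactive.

predicate = 11111110

VLMAX = VLEN×LMUL/SEW = 128×1/2/8 = 8
AVL=7 ≤ VLMAX=8, so vl = 7
bits (lane 0 leftmost): 11111110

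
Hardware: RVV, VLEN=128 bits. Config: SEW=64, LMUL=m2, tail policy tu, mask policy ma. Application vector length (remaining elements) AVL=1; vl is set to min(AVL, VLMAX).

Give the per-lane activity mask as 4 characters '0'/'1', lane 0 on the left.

predicate = 1000

VLMAX = (128 × 2) / 64 = 4 lanes
vl ← min(1, 4) = 1
bits (lane 0 leftmost): 1000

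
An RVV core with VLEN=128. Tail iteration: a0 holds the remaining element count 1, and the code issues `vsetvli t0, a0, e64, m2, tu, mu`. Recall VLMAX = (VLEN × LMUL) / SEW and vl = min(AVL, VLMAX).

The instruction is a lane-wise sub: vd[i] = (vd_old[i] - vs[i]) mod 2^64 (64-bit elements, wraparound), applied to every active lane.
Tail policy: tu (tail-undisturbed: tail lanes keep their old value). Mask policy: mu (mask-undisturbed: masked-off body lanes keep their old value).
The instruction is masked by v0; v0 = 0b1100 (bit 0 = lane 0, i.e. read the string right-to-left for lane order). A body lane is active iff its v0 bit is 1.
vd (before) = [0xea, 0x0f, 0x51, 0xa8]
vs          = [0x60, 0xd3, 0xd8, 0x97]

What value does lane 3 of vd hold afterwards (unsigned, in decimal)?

vd[3] = 168

VLMAX = VLEN×LMUL/SEW = 128×2/64 = 4
vl ← min(1, 4) = 1
  i=0: mask-off/keep → 234
  i=1: tail/keep → 15
  i=2: tail/keep → 81
  i=3: tail/keep → 168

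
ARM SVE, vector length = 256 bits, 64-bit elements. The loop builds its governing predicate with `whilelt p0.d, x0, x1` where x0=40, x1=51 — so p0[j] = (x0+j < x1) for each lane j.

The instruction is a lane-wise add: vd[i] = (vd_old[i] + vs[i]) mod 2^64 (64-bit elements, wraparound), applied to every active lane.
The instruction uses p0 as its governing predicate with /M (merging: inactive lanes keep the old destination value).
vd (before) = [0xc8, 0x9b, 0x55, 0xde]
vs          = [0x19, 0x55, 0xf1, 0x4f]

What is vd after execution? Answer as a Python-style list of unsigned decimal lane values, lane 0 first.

256-bit reg / 64-bit elem → 4 lanes
p0[j] = (40+j < 51); true for j=0..3 → 4 lanes set
  i=0: add(0xc8,0x19) → 225
  i=1: add(0x9b,0x55) → 240
  i=2: add(0x55,0xf1) → 326
  i=3: add(0xde,0x4f) → 301

vd = [225, 240, 326, 301]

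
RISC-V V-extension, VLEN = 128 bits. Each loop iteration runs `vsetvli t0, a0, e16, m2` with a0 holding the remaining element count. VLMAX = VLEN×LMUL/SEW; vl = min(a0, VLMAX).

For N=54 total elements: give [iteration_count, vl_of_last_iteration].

VLMAX = VLEN×LMUL/SEW = 128×2/16 = 16
54 elements at 16/iter → 4 passes, remainder 6 on the last

[iterations, last_vl] = [4, 6]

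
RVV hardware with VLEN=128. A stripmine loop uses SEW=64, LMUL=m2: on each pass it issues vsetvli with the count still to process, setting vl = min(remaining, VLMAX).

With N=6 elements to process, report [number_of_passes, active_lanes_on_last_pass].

[iterations, last_vl] = [2, 2]

VLMAX = (128 × 2) / 64 = 4 lanes
N=6: ⌈6/4⌉ = 2 iters; last vl = 6 − 1×4 = 2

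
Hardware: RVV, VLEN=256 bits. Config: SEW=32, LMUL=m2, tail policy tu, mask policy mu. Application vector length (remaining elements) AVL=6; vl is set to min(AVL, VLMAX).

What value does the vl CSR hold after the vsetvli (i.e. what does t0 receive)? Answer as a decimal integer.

lanes per group: 256·2/32 = 16
vl ← min(6, 16) = 6

vl = 6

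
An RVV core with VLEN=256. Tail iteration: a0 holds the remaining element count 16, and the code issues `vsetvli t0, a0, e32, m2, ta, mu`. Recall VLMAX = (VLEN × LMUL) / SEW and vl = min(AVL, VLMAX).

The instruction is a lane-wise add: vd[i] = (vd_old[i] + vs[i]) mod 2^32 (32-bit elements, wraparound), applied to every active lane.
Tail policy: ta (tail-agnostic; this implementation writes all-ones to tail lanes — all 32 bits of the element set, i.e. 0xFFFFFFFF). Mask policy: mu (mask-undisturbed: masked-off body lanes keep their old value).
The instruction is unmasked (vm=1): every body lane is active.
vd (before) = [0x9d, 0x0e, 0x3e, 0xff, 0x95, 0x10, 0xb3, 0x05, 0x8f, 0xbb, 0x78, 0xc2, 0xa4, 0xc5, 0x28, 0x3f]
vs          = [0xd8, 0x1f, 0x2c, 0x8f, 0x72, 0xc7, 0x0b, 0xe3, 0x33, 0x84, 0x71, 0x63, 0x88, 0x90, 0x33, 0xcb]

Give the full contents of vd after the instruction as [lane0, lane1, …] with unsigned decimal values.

vd = [373, 45, 106, 398, 263, 215, 190, 232, 194, 319, 233, 293, 300, 341, 91, 266]

VLMAX = (256 × 2) / 32 = 16 lanes
vl = min(AVL, VLMAX) = min(16, 16) = 16
[0] add(0x9d,0xd8) = 0x175
[1] add(0x0e,0x1f) = 0x2d
[2] add(0x3e,0x2c) = 0x6a
[3] add(0xff,0x8f) = 0x18e
[4] add(0x95,0x72) = 0x107
[5] add(0x10,0xc7) = 0xd7
[6] add(0xb3,0x0b) = 0xbe
[7] add(0x05,0xe3) = 0xe8
[8] add(0x8f,0x33) = 0xc2
[9] add(0xbb,0x84) = 0x13f
[10] add(0x78,0x71) = 0xe9
[11] add(0xc2,0x63) = 0x125
[12] add(0xa4,0x88) = 0x12c
[13] add(0xc5,0x90) = 0x155
[14] add(0x28,0x33) = 0x5b
[15] add(0x3f,0xcb) = 0x10a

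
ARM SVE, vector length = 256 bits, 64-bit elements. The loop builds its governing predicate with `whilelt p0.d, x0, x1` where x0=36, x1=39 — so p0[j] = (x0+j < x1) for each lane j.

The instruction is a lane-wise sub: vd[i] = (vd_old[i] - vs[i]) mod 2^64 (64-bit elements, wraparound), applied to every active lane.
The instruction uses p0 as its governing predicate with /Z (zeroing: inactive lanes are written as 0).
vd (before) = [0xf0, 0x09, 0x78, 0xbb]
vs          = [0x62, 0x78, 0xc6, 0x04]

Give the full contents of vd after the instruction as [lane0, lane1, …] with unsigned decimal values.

vd = [142, 18446744073709551505, 18446744073709551538, 0]

register lanes = 256/64 = 4
whilelt: lane j active iff 36+j < 39 → j < 3 → 3 active
vd[0] sub(0xf0,0x62) -> 0x8e
vd[1] sub(0x09,0x78) -> 0xffffffffffffff91
vd[2] sub(0x78,0xc6) -> 0xffffffffffffffb2
vd[3] tail/zero -> 0x00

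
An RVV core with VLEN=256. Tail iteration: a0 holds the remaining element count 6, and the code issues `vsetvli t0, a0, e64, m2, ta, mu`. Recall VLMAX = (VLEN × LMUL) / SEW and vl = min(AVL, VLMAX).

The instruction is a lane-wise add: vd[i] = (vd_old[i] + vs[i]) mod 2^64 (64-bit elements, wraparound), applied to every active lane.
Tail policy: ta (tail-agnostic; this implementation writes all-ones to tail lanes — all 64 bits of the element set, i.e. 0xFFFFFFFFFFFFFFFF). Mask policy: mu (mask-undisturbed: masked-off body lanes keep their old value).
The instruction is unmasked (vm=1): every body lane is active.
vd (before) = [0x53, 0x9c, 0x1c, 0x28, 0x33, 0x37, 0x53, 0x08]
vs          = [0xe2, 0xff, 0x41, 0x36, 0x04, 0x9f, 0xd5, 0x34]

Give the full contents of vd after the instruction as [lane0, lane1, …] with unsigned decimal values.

VLMAX = (256 × 2) / 64 = 8 lanes
vl ← min(6, 8) = 6
vd[0] add(0x53,0xe2) -> 0x135
vd[1] add(0x9c,0xff) -> 0x19b
vd[2] add(0x1c,0x41) -> 0x5d
vd[3] add(0x28,0x36) -> 0x5e
vd[4] add(0x33,0x04) -> 0x37
vd[5] add(0x37,0x9f) -> 0xd6
vd[6] tail/ones -> 0xffffffffffffffff
vd[7] tail/ones -> 0xffffffffffffffff

vd = [309, 411, 93, 94, 55, 214, 18446744073709551615, 18446744073709551615]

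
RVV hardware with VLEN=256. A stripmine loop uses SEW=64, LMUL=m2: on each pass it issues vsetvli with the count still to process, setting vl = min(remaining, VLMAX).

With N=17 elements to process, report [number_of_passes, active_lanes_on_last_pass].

[iterations, last_vl] = [3, 1]

VLMAX = VLEN×LMUL/SEW = 256×2/64 = 8
iterations = ceil(17/8) = 3; final-pass vl = 1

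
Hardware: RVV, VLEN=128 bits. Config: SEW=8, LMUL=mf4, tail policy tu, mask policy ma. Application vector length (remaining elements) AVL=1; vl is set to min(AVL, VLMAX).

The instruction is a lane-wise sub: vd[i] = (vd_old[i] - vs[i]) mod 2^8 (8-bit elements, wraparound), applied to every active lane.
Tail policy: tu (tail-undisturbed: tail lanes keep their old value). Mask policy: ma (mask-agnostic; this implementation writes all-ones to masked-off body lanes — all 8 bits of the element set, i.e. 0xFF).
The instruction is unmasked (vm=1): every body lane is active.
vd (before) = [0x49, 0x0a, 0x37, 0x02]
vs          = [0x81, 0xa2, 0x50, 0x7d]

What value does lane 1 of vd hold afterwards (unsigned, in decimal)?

lanes per group: 128·1/4/8 = 4
vl = min(AVL, VLMAX) = min(1, 4) = 1
  i=0: sub(0x49,0x81) → 200
  i=1: tail/keep → 10
  i=2: tail/keep → 55
  i=3: tail/keep → 2

vd[1] = 10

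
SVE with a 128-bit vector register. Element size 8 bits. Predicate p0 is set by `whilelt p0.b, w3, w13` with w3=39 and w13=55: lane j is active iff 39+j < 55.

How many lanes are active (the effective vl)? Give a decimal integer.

vl = 16

128-bit reg / 8-bit elem → 16 lanes
whilelt: lane j active iff 39+j < 55 → j < 16 → 16 active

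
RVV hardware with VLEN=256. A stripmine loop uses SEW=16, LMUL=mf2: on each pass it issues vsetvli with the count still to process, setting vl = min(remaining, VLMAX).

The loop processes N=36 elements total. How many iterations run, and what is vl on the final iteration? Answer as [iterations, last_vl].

[iterations, last_vl] = [5, 4]

VLMAX = VLEN×LMUL/SEW = 256×1/2/16 = 8
36 elements at 8/iter → 5 passes, remainder 4 on the last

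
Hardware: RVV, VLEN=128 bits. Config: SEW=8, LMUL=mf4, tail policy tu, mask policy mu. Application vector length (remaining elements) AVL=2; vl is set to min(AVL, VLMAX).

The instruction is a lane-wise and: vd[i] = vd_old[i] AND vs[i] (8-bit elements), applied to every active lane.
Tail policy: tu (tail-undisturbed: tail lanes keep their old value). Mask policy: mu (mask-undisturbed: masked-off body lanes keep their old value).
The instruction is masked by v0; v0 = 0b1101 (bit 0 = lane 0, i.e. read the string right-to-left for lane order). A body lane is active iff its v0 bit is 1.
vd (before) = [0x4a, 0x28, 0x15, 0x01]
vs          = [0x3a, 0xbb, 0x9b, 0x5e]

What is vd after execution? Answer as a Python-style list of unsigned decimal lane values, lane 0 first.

vd = [10, 40, 21, 1]

VLMAX = (128 × 1/4) / 8 = 4 lanes
AVL=2 ≤ VLMAX=4, so vl = 2
  i=0: and(0x4a,0x3a) → 10
  i=1: mask-off/keep → 40
  i=2: tail/keep → 21
  i=3: tail/keep → 1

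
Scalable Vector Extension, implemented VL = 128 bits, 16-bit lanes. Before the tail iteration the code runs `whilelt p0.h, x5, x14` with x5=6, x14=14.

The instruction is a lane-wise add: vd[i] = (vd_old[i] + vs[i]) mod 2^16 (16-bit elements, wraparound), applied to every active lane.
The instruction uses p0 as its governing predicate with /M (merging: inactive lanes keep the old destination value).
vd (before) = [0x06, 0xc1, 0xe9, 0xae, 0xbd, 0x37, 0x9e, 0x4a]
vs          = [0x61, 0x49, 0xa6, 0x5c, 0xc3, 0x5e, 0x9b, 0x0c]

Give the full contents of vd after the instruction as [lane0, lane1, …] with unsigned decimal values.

vd = [103, 266, 399, 266, 384, 149, 313, 86]

register lanes = 128/16 = 8
p0[j] = (6+j < 14); true for j=0..7 → 8 lanes set
  i=0: add(0x06,0x61) → 103
  i=1: add(0xc1,0x49) → 266
  i=2: add(0xe9,0xa6) → 399
  i=3: add(0xae,0x5c) → 266
  i=4: add(0xbd,0xc3) → 384
  i=5: add(0x37,0x5e) → 149
  i=6: add(0x9e,0x9b) → 313
  i=7: add(0x4a,0x0c) → 86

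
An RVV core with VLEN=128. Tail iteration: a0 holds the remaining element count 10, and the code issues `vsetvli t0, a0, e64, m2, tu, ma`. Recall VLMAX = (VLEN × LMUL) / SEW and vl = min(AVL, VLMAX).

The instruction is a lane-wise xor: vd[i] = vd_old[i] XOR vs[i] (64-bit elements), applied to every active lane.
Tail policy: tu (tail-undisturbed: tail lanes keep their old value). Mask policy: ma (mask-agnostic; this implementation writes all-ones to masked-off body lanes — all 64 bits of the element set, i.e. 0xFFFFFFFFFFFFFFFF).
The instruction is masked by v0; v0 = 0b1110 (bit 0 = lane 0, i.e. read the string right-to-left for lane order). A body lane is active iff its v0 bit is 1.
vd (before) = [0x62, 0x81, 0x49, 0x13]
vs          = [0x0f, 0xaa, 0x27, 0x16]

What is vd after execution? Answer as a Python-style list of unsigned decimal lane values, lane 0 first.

vd = [18446744073709551615, 43, 110, 5]

VLMAX = (128 × 2) / 64 = 4 lanes
vl ← min(10, 4) = 4
lane  0: mask-off/ones ⇒ 0xffffffffffffffff
lane  1: xor(0x81,0xaa) ⇒ 0x2b
lane  2: xor(0x49,0x27) ⇒ 0x6e
lane  3: xor(0x13,0x16) ⇒ 0x05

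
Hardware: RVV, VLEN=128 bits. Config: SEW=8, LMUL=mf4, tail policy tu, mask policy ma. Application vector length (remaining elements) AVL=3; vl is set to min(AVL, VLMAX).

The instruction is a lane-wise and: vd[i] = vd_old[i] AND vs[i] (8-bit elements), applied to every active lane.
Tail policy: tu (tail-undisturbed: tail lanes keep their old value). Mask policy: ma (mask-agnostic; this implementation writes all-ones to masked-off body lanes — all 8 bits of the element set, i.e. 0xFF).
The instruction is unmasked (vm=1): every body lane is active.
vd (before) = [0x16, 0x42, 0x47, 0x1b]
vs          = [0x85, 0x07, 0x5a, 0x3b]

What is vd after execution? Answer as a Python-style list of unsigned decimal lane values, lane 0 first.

vd = [4, 2, 66, 27]

VLMAX = VLEN×LMUL/SEW = 128×1/4/8 = 4
vl = min(AVL, VLMAX) = min(3, 4) = 3
lane  0: and(0x16,0x85) ⇒ 0x04
lane  1: and(0x42,0x07) ⇒ 0x02
lane  2: and(0x47,0x5a) ⇒ 0x42
lane  3: tail/keep ⇒ 0x1b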